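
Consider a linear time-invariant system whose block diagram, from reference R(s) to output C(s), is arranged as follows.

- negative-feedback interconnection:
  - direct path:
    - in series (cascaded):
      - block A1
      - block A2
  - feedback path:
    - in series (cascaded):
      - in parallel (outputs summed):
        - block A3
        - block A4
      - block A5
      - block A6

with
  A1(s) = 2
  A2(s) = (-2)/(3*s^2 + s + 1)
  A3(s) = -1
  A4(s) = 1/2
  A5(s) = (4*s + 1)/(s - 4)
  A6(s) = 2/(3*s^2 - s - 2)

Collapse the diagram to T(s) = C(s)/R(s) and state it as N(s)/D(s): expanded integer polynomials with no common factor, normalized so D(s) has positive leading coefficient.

First reduce the diagram to T(s).

Step 1 - reduce the series chain A1, A2 -> (-4)/(3*s^2 + s + 1)
Step 2 - sum the parallel branches A3, A4 -> (-1)/2
Step 3 - series reduction of (A3+A4), A5, A6 -> (-4*s - 1)/(3*s^3 - 13*s^2 + 2*s + 8)
Step 4 - reduce the feedback loop with forward (A1*A2) and return ((A3+A4)*A5*A6), which is the overall transfer function T(s) = C(s)/R(s) in lowest terms

Answer: (-12*s^3 + 52*s^2 - 8*s - 32)/(9*s^5 - 36*s^4 - 4*s^3 + 13*s^2 + 26*s + 12)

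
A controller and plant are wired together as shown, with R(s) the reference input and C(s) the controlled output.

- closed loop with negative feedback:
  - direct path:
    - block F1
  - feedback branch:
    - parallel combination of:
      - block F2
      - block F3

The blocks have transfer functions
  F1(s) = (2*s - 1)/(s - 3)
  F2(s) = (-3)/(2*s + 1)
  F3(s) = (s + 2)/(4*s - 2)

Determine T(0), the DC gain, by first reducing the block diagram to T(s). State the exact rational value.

First reduce the diagram to T(s).

Step 1 - add F2, F3 (parallel), giving (2*s^2 - 7*s + 8)/(8*s^2 - 2)
Step 2 - close the feedback loop around F1, (F2+F3), giving (8*s^2 - 2)/(6*s^2 - 17*s + 2)
That last expression is T(s); at s = 0 only the constant terms survive, so T(0) = -2/2 = -1.

Answer: -1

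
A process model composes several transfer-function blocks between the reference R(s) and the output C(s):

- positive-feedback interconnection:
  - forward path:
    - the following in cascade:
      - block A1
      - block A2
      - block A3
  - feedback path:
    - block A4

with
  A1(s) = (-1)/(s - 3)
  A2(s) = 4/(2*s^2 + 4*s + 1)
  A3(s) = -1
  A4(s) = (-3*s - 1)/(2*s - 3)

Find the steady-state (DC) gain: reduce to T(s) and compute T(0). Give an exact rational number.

Step 1: series reduction of A1, A2, A3 gives 4/(2*s^3 - 2*s^2 - 11*s - 3)
Step 2: reduce the feedback loop with forward (A1*A2*A3) and return A4 gives (8*s - 12)/(4*s^4 - 10*s^3 - 16*s^2 + 39*s + 13)
That last expression is T(s); at s = 0 only the constant terms survive, so T(0) = -12/13.

Therefore the answer is -12/13.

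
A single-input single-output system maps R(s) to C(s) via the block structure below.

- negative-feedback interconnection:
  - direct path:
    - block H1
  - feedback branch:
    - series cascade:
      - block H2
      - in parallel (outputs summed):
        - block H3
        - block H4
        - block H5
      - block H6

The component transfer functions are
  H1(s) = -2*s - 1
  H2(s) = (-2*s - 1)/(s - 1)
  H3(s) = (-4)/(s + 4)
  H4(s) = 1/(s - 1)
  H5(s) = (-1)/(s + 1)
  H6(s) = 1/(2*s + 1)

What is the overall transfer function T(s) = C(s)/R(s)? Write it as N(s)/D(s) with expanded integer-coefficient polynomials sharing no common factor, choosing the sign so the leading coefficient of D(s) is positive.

Answer: (-2*s^5 - 7*s^4 + 7*s^3 + 11*s^2 - 5*s - 4)/(s^4 - 5*s^3 - 5*s^2 + 23*s + 16)

Working:
Step 1 - combine H3, H4, H5 in parallel; result (-4*s^2 + 2*s + 12)/(s^3 + 4*s^2 - s - 4)
Step 2 - multiply H2, (H3+H4+H5), H6 (series); result (4*s^2 - 2*s - 12)/(s^4 + 3*s^3 - 5*s^2 - 3*s + 4)
Step 3 - apply the feedback formula to H1, (H2*(H3+H4+H5)*H6): this yields T(s), and no further normalization is needed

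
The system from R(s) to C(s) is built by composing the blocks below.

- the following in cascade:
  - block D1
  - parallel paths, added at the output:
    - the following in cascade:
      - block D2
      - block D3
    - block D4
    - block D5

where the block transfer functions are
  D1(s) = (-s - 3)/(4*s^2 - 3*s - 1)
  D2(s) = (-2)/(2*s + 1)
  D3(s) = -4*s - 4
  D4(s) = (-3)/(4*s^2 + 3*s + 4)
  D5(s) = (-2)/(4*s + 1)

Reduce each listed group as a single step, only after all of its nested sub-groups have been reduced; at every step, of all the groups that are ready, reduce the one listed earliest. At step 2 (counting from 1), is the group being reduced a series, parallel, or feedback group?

1. cascade D2, D3
2. parallel reduction of (D2*D3), D4, D5
3. reduce the series chain D1, ((D2*D3)+D4+D5)
At step 2 the group reduced is parallel.

Answer: parallel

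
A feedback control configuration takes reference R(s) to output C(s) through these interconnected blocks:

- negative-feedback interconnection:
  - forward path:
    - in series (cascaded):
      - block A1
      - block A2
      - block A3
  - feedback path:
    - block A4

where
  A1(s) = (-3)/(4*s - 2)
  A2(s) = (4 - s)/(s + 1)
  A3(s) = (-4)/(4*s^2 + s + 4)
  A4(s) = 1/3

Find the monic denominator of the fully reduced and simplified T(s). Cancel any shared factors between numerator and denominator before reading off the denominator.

The answer is s^4 + 3*s^3/4 + 5*s^2/8 + s/8 + 1/2.

Reasoning:
Step 1: reduce the series chain A1, A2, A3 gives (24 - 6*s)/(8*s^4 + 6*s^3 + 5*s^2 + 3*s - 4)
Step 2: reduce the feedback loop with forward (A1*A2*A3) and return A4 gives (24 - 6*s)/(8*s^4 + 6*s^3 + 5*s^2 + s + 4)
T(s) is the step-2 result (common factors already cancelled). Leading coefficient of the denominator: 8. Divide through by 8 for the monic polynomial.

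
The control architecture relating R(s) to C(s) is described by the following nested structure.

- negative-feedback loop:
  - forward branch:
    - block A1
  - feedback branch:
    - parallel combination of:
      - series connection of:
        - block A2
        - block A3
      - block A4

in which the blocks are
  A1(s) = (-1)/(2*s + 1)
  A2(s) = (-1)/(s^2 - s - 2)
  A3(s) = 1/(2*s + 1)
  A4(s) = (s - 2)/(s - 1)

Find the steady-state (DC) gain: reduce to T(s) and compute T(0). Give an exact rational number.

[1] series reduction of A2, A3: (-1)/(2*s^3 - s^2 - 5*s - 2)
[2] add (A2*A3), A4 (parallel): (2*s^4 - 5*s^3 - 3*s^2 + 7*s + 5)/(2*s^4 - 3*s^3 - 4*s^2 + 3*s + 2)
[3] apply the feedback formula to A1, ((A2*A3)+A4): (-2*s^4 + 3*s^3 + 4*s^2 - 3*s - 2)/(4*s^5 - 6*s^4 - 6*s^3 + 5*s^2 - 3)
The step-3 result is T(s). Setting s = 0: T(0) = -2/(-3) = 2/3.

Hence the answer: 2/3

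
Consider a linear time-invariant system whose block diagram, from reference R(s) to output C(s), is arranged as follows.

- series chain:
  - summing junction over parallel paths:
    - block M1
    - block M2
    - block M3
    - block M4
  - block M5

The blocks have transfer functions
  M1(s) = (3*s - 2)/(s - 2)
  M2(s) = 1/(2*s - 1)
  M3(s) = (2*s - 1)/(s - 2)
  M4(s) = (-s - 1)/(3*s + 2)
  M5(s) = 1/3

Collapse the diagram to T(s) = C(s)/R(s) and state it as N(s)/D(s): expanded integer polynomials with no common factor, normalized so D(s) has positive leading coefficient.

Step 1 - sum the parallel branches M1, M2, M3, M4 = (28*s^3 - 7*s^2 - 14*s)/(6*s^3 - 11*s^2 - 4*s + 4)
Step 2 - multiply (M1+M2+M3+M4), M5 (series), giving the overall T(s)

Answer: (28*s^3 - 7*s^2 - 14*s)/(18*s^3 - 33*s^2 - 12*s + 12)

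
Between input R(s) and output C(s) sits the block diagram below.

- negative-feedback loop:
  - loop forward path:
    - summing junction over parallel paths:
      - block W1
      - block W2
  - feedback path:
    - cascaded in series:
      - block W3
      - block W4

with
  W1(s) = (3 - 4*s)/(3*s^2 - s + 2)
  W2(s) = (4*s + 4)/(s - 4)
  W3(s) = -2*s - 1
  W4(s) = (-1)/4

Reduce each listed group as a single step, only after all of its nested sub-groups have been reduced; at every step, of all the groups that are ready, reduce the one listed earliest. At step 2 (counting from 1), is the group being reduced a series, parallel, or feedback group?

Reducing step by step:

Step 1: combine W1, W2 in parallel
Step 2: combine W3, W4 in series
Step 3: apply the feedback formula to (W1+W2), (W3*W4)
The group at step 2 is a series group.

Answer: series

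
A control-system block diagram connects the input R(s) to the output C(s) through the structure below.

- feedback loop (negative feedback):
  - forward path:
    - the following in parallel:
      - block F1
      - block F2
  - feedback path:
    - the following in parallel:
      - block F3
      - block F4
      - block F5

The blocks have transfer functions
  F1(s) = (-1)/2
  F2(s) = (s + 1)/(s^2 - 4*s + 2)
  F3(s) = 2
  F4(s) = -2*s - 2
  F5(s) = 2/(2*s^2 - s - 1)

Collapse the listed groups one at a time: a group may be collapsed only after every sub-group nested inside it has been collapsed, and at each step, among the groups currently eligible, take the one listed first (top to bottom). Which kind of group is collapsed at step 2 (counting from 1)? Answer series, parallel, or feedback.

1. add F1, F2 (parallel)
2. parallel reduction of F3, F4, F5
3. collapse the loop ((F1+F2) forward, (F3+F4+F5) return)
At step 2 the group reduced is parallel.

Therefore the answer is parallel.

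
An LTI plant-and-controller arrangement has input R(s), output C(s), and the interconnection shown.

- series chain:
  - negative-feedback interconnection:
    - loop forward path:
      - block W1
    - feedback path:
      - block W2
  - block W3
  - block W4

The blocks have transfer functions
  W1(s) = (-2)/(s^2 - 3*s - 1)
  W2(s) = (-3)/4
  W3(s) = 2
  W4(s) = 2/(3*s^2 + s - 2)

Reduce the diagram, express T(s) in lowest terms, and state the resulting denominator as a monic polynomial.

(1) reduce the feedback loop with forward W1 and return W2, giving (-4)/(2*s^2 - 6*s + 1)
(2) series reduction of [W1/(1+W1*W2)], W3, W4, giving (-16)/(6*s^4 - 16*s^3 - 7*s^2 + 13*s - 2)
Step 2 gives the fully reduced T(s), with no common factor left to cancel. The denominator's leading coefficient is 6, so divide each of its coefficients by 6 to get the monic form.

Hence the answer: s^4 - 8*s^3/3 - 7*s^2/6 + 13*s/6 - 1/3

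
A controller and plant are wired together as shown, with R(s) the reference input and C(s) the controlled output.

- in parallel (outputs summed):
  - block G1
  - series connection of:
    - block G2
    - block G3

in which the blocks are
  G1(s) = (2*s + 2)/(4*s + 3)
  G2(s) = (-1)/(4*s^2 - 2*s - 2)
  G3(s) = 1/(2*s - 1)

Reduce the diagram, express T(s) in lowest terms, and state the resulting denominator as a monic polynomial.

Answer: s^4 - s^3/4 - s^2 + s/16 + 3/16

Working:
Step 1. series reduction of G2, G3, giving (-1)/(8*s^3 - 8*s^2 - 2*s + 2)
Step 2. reduce the parallel group G1, (G2*G3), giving (16*s^4 - 20*s^2 - 4*s + 1)/(32*s^4 - 8*s^3 - 32*s^2 + 2*s + 6)
The result of step 2 is T(s) in lowest terms. Its denominator has leading coefficient 32; dividing the denominator through by 32 makes it monic.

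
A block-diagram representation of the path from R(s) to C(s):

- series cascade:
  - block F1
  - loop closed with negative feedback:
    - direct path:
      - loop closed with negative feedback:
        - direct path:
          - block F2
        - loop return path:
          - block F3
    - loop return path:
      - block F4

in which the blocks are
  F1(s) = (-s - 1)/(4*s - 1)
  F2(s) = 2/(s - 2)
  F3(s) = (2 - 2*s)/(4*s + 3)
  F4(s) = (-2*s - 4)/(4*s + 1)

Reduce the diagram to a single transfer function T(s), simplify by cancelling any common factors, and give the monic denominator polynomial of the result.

First reduce the diagram to T(s).

Step 1 - feedback reduction of F2, F3; result (8*s + 6)/(4*s^2 - 9*s - 2)
Step 2 - close the feedback loop around [F2/(1+F2*F3)], F4; result (32*s^2 + 32*s + 6)/(16*s^3 - 48*s^2 - 61*s - 26)
Step 3 - combine F1, [[F2/(1+F2*F3)]/(1+[F2/(1+F2*F3)]*F4)] in series; result (-32*s^3 - 64*s^2 - 38*s - 6)/(64*s^4 - 208*s^3 - 196*s^2 - 43*s + 26)
That last expression is T(s), already simplified. Scaling its denominator by 1/64 (the reciprocal of the leading coefficient) yields the monic denominator.

Answer: s^4 - 13*s^3/4 - 49*s^2/16 - 43*s/64 + 13/32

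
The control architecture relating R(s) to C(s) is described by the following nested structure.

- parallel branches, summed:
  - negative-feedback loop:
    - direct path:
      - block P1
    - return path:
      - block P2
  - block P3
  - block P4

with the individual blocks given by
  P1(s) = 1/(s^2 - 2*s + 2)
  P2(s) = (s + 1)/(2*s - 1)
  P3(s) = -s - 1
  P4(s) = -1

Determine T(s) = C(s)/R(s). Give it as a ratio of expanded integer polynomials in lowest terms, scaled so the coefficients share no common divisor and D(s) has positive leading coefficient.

First reduce the diagram to T(s).

[1] feedback reduction of P1, P2 -> (2*s - 1)/(2*s^3 - 5*s^2 + 7*s - 1)
[2] reduce the parallel group [P1/(1+P1*P2)], P3, P4: this yields T(s), and no further normalization is needed

Answer: (-2*s^4 + s^3 + 3*s^2 - 11*s + 1)/(2*s^3 - 5*s^2 + 7*s - 1)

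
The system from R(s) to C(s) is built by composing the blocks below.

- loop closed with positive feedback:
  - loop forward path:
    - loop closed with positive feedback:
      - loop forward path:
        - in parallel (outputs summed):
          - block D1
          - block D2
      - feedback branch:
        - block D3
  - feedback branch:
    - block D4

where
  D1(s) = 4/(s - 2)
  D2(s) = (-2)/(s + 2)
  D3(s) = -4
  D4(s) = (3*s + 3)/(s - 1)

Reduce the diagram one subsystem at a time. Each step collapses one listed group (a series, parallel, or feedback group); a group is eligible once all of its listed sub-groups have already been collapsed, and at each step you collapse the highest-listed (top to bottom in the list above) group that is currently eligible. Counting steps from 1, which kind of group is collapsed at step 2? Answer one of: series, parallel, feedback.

Answer: feedback

Working:
Step 1. add D1, D2 (parallel)
Step 2. reduce the feedback loop with forward (D1+D2) and return D3
Step 3. feedback reduction of [(D1+D2)/(1-(D1+D2)*D3)], D4
Step 2: feedback.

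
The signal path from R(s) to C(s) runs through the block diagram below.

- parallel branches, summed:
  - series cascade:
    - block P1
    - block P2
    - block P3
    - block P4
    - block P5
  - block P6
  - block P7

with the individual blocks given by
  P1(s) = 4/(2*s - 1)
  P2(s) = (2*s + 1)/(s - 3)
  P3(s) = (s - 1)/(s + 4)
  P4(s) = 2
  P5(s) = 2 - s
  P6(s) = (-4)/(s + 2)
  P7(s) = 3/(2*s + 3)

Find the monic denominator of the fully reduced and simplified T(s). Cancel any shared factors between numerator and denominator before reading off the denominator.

Reducing step by step:

(1) series reduction of P1, P2, P3, P4, P5 -> (-16*s^3 + 40*s^2 - 8*s - 16)/(2*s^3 + s^2 - 25*s + 12)
(2) reduce the parallel group (P1*P2*P3*P4*P5), P6, P7 -> (-32*s^5 - 42*s^4 + 151*s^3 + 271*s^2 - 70*s - 168)/(4*s^5 + 16*s^4 - 31*s^3 - 145*s^2 - 66*s + 72)
Step 2 gives the fully reduced T(s), with no common factor left to cancel. The denominator's leading coefficient is 4, so divide each of its coefficients by 4 to get the monic form.

Answer: s^5 + 4*s^4 - 31*s^3/4 - 145*s^2/4 - 33*s/2 + 18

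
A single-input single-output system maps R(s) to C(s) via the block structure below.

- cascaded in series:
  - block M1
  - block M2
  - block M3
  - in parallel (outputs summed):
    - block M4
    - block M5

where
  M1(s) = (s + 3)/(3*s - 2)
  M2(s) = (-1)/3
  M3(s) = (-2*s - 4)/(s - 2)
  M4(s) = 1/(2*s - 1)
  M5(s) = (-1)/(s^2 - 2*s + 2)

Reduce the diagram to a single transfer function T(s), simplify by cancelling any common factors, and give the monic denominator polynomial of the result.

[1] sum the parallel branches M4, M5 gives (s^2 - 4*s + 3)/(2*s^3 - 5*s^2 + 6*s - 2)
[2] reduce the series chain M1, M2, M3, (M4+M5) gives (2*s^4 + 2*s^3 - 22*s^2 - 18*s + 36)/(18*s^5 - 93*s^4 + 198*s^3 - 222*s^2 + 120*s - 24)
T(s) is the step-2 result (common factors already cancelled). Leading coefficient of the denominator: 18. Divide through by 18 for the monic polynomial.

Final answer: s^5 - 31*s^4/6 + 11*s^3 - 37*s^2/3 + 20*s/3 - 4/3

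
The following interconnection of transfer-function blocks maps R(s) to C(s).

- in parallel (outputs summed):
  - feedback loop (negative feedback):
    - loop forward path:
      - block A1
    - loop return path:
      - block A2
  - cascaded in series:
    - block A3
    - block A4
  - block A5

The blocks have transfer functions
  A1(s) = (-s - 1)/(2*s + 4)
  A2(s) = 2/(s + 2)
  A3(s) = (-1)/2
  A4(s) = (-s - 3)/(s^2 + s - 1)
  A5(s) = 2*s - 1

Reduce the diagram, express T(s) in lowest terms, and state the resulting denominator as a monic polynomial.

Answer: s^4 + 4*s^3 + 5*s^2 - 3

Working:
Step 1 - close the feedback loop around A1, A2; result (-s^2 - 3*s - 2)/(2*s^2 + 6*s + 6)
Step 2 - cascade A3, A4; result (s + 3)/(2*s^2 + 2*s - 2)
Step 3 - combine [A1/(1+A1*A2)], (A3*A4), A5 in parallel; result (4*s^5 + 13*s^4 + 9*s^3 - 8*s^2 + s + 17)/(2*s^4 + 8*s^3 + 10*s^2 - 6)
Step 3 gives the fully reduced T(s), with no common factor left to cancel. The denominator's leading coefficient is 2, so divide each of its coefficients by 2 to get the monic form.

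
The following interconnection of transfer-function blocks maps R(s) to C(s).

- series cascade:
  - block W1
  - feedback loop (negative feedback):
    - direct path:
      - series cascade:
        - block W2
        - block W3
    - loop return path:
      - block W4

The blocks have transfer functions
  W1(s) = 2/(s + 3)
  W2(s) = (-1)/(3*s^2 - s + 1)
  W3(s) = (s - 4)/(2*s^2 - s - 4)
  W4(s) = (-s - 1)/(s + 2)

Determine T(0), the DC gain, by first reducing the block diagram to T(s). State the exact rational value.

Answer: -4/9

Working:
Step 1: cascade W2, W3; result (4 - s)/(6*s^4 - 5*s^3 - 9*s^2 + 3*s - 4)
Step 2: collapse the loop ((W2*W3) forward, W4 return); result (-s^2 + 2*s + 8)/(6*s^5 + 7*s^4 - 19*s^3 - 14*s^2 - s - 12)
Step 3: combine W1, [(W2*W3)/(1+(W2*W3)*W4)] in series; result (-2*s^2 + 4*s + 16)/(6*s^6 + 25*s^5 + 2*s^4 - 71*s^3 - 43*s^2 - 15*s - 36)
Evaluating the step-3 result (the overall T(s)) at s = 0 gives T(0) = 16/(-36) = -4/9.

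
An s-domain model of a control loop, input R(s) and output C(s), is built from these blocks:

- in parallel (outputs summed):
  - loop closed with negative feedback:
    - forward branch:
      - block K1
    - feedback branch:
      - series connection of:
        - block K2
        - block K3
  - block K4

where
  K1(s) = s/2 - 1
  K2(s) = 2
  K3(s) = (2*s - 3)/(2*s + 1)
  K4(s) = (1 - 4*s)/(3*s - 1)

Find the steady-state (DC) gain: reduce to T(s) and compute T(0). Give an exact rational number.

First reduce the diagram to T(s).

Step 1 - combine K2, K3 in series -> (4*s - 6)/(2*s + 1)
Step 2 - reduce the feedback loop with forward K1 and return (K2*K3) -> (2*s^2 - 3*s - 2)/(4*s^2 - 10*s + 14)
Step 3 - sum the parallel branches [K1/(1+K1*(K2*K3))], K4 -> (-10*s^3 + 33*s^2 - 69*s + 16)/(12*s^3 - 34*s^2 + 52*s - 14)
That last expression is T(s); at s = 0 only the constant terms survive, so T(0) = 16/(-14) = -8/7.

Answer: -8/7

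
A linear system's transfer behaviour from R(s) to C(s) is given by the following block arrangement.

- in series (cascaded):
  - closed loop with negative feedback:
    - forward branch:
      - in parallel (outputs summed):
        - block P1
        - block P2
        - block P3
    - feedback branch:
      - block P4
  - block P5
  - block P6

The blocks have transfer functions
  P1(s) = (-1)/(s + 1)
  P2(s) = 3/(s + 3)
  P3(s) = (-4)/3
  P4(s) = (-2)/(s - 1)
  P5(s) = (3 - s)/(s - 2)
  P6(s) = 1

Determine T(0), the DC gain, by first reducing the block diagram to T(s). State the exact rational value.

[1] sum the parallel branches P1, P2, P3 -> (-4*s^2 - 10*s - 12)/(3*s^2 + 12*s + 9)
[2] collapse the loop ((P1+P2+P3) forward, P4 return) -> (-4*s^3 - 6*s^2 - 2*s + 12)/(3*s^3 + 17*s^2 + 17*s + 15)
[3] reduce the series chain [(P1+P2+P3)/(1+(P1+P2+P3)*P4)], P5, P6 -> (4*s^4 - 6*s^3 - 16*s^2 - 18*s + 36)/(3*s^4 + 11*s^3 - 17*s^2 - 19*s - 30)
That last expression is T(s); at s = 0 only the constant terms survive, so T(0) = 36/(-30) = -6/5.

Hence the answer: -6/5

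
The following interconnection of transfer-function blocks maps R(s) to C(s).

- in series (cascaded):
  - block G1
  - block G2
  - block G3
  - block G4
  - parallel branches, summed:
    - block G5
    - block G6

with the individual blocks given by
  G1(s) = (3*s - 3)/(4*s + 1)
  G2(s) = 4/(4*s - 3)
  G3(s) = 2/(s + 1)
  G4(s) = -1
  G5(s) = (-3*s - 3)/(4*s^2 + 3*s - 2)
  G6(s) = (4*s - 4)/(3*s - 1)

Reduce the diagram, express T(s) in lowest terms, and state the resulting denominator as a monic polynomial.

Step 1: reduce the parallel group G5, G6 = (16*s^3 - 13*s^2 - 26*s + 11)/(12*s^3 + 5*s^2 - 9*s + 2)
Step 2: series reduction of G1, G2, G3, G4, (G5+G6) = (-384*s^4 + 696*s^3 + 312*s^2 - 888*s + 264)/(192*s^6 + 176*s^5 - 236*s^4 - 131*s^3 + 100*s^2 + 5*s - 6)
No further cancellation is possible in the step-2 result, so that is T(s). Its denominator becomes monic after dividing by the leading coefficient 192.

Therefore the answer is s^6 + 11*s^5/12 - 59*s^4/48 - 131*s^3/192 + 25*s^2/48 + 5*s/192 - 1/32.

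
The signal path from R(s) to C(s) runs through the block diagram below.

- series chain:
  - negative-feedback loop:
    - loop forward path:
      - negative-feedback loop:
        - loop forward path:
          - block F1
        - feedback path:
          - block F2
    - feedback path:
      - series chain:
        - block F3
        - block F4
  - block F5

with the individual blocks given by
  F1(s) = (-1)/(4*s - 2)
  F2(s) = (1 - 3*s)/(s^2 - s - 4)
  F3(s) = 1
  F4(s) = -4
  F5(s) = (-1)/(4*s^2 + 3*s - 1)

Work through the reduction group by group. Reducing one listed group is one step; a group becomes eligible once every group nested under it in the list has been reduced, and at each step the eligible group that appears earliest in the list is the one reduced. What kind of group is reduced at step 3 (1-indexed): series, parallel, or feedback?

Reducing step by step:

Step 1. reduce the feedback loop with forward F1 and return F2
Step 2. series reduction of F3, F4
Step 3. apply the feedback formula to [F1/(1+F1*F2)], (F3*F4)
Step 4. series reduction of [[F1/(1+F1*F2)]/(1+[F1/(1+F1*F2)]*(F3*F4))], F5
Step 3 collapses a feedback group.

Answer: feedback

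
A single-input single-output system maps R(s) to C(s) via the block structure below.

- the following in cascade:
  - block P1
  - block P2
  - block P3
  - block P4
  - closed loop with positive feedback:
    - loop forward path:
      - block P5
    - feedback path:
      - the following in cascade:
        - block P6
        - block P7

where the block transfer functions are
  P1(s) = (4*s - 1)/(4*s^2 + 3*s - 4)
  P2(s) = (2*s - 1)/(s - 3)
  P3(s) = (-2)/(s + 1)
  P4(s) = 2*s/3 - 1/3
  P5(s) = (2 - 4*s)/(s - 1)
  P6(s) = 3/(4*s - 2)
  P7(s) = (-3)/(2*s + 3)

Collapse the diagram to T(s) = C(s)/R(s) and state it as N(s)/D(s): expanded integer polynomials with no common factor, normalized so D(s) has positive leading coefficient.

(1) multiply P6, P7 (series): (-9)/(8*s^2 + 8*s - 6)
(2) close the feedback loop around P5, (P6*P7): (-8*s^2 - 8*s + 6)/(2*s^2 + s - 12)
(3) reduce the series chain P1, P2, P3, P4, [P5/(1-P5*(P6*P7))] - this is the overall T(s), already in the required normalized form

Final answer: (256*s^5 - 64*s^4 - 384*s^3 + 352*s^2 - 112*s + 12)/(24*s^6 - 18*s^5 - 291*s^4 + 108*s^3 + 861*s^2 + 72*s - 432)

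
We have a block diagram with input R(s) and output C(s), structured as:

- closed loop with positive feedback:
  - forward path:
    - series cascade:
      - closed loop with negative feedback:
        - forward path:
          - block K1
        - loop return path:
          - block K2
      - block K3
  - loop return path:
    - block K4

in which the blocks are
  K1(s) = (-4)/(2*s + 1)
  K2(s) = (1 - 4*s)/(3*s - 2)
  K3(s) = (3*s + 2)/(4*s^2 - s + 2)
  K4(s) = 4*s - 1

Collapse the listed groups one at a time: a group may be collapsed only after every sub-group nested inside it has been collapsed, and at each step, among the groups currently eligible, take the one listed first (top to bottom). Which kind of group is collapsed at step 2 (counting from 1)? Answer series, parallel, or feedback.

Step 1 - collapse the loop (K1 forward, K2 return)
Step 2 - cascade [K1/(1+K1*K2)], K3
Step 3 - apply the feedback formula to ([K1/(1+K1*K2)]*K3), K4
So the answer for step 2 is series.

Therefore the answer is series.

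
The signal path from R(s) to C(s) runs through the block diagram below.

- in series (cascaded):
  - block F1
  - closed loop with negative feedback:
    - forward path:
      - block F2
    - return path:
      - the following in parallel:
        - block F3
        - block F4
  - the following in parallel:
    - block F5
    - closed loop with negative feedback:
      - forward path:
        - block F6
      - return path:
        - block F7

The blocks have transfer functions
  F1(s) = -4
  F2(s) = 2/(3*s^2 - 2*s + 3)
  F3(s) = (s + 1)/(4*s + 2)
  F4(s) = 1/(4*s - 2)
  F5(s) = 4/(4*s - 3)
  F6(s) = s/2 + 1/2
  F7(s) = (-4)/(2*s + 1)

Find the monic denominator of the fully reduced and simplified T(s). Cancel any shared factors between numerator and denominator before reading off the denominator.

First reduce the diagram to T(s).

Step 1 - parallel reduction of F3, F4 -> (2*s^2 + 3*s)/(8*s^2 - 2)
Step 2 - close the feedback loop around F2, (F3+F4) -> (8*s^2 - 2)/(12*s^4 - 8*s^3 + 11*s^2 + 5*s - 3)
Step 3 - feedback reduction of F6, F7 -> -s^2 - 3*s/2 - 1/2
Step 4 - add F5, [F6/(1+F6*F7)] (parallel) -> (-8*s^3 - 6*s^2 + 5*s + 11)/(8*s - 6)
Step 5 - series reduction of F1, [F2/(1+F2*(F3+F4))], (F5+[F6/(1+F6*F7)]) -> (128*s^5 + 96*s^4 - 112*s^3 - 200*s^2 + 20*s + 44)/(48*s^5 - 68*s^4 + 68*s^3 - 13*s^2 - 27*s + 9)
No further cancellation is possible in the step-5 result, so that is T(s). Its denominator becomes monic after dividing by the leading coefficient 48.

Answer: s^5 - 17*s^4/12 + 17*s^3/12 - 13*s^2/48 - 9*s/16 + 3/16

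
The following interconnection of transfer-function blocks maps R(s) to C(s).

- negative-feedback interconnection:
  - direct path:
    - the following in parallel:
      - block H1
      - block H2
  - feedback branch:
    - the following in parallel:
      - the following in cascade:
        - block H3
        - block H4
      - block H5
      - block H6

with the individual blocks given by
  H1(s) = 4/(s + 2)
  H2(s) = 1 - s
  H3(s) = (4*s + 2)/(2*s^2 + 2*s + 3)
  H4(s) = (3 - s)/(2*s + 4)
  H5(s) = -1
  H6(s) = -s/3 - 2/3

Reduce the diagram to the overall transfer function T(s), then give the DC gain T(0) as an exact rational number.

The answer is -6/5.

Reasoning:
Step 1: parallel reduction of H1, H2: (-s^2 - s + 6)/(s + 2)
Step 2: combine H3, H4 in series: (-2*s^2 + 5*s + 3)/(2*s^3 + 6*s^2 + 7*s + 6)
Step 3: add (H3*H4), H5, H6 (parallel): (-2*s^4 - 16*s^3 - 43*s^2 - 26*s - 21)/(6*s^3 + 18*s^2 + 21*s + 18)
Step 4: reduce the feedback loop with forward (H1+H2) and return ((H3*H4)+H5+H6): (-6*s^5 - 24*s^4 - 3*s^3 + 69*s^2 + 108*s + 108)/(2*s^6 + 18*s^5 + 53*s^4 + 3*s^3 - 154*s^2 - 75*s - 90)
Step 4 gives the overall T(s). Then T(0) = 108/(-90) = -6/5.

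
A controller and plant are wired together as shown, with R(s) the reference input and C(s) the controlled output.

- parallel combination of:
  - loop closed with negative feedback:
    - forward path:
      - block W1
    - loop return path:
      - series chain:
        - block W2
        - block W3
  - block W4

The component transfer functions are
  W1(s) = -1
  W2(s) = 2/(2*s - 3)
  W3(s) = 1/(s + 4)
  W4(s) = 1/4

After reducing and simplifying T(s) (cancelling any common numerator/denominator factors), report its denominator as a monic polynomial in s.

Step 1. reduce the series chain W2, W3: 2/(2*s^2 + 5*s - 12)
Step 2. feedback reduction of W1, (W2*W3): (-2*s^2 - 5*s + 12)/(2*s^2 + 5*s - 14)
Step 3. parallel reduction of [W1/(1+W1*(W2*W3))], W4: (-6*s^2 - 15*s + 34)/(8*s^2 + 20*s - 56)
That last expression is T(s), already simplified. Scaling its denominator by 1/8 (the reciprocal of the leading coefficient) yields the monic denominator.

Therefore the answer is s^2 + 5*s/2 - 7.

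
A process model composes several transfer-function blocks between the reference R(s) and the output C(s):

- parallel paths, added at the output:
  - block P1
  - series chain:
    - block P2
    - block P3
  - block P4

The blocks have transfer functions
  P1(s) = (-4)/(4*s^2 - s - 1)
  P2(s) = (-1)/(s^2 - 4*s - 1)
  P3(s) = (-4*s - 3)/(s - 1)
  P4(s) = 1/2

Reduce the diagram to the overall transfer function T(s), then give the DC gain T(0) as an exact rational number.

The answer is 15/2.

Reasoning:
1. series reduction of P2, P3 = (4*s + 3)/(s^3 - 5*s^2 + 3*s + 1)
2. parallel reduction of P1, (P2*P3), P4 = (4*s^5 - 21*s^4 + 40*s^3 + 62*s^2 - 42*s - 15)/(8*s^5 - 42*s^4 + 32*s^3 + 12*s^2 - 8*s - 2)
Evaluating the step-2 result (the overall T(s)) at s = 0 gives T(0) = -15/(-2) = 15/2.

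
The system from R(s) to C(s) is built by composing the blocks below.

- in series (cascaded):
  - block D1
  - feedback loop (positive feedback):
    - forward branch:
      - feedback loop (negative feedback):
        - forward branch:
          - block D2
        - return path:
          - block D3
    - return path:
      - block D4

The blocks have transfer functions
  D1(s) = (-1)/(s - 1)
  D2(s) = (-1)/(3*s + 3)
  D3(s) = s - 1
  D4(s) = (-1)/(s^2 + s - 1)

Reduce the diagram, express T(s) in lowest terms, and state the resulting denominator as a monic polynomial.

Reducing step by step:

1. collapse the loop (D2 forward, D3 return) gives (-1)/(2*s + 4)
2. feedback reduction of [D2/(1+D2*D3)], D4 gives (-s^2 - s + 1)/(2*s^3 + 6*s^2 + 2*s - 5)
3. cascade D1, [[D2/(1+D2*D3)]/(1-[D2/(1+D2*D3)]*D4)] gives (s^2 + s - 1)/(2*s^4 + 4*s^3 - 4*s^2 - 7*s + 5)
T(s) is the step-3 result (common factors already cancelled). Leading coefficient of the denominator: 2. Divide through by 2 for the monic polynomial.

Answer: s^4 + 2*s^3 - 2*s^2 - 7*s/2 + 5/2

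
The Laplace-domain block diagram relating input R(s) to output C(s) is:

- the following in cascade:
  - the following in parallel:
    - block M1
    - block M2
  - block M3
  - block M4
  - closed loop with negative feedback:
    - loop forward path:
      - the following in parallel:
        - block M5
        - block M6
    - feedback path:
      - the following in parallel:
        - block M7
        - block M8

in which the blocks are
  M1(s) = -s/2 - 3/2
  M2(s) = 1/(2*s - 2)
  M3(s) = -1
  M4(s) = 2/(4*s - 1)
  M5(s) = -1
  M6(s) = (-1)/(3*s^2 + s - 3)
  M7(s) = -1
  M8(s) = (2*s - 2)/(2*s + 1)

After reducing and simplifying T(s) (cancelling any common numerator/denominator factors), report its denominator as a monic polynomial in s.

(1) sum the parallel branches M1, M2; result (-s^2 - 2*s + 4)/(2*s - 2)
(2) reduce the parallel group M5, M6; result (-3*s^2 - s + 2)/(3*s^2 + s - 3)
(3) add M7, M8 (parallel); result (-3)/(2*s + 1)
(4) reduce the feedback loop with forward (M5+M6) and return (M7+M8); result (-6*s^3 - 5*s^2 + 3*s + 2)/(6*s^3 + 14*s^2 - 2*s - 9)
(5) cascade (M1+M2), M3, M4, [(M5+M6)/(1+(M5+M6)*(M7+M8))]; result (-6*s^5 - 17*s^4 + 17*s^3 + 28*s^2 - 8*s - 8)/(24*s^5 + 26*s^4 - 72*s^3 - 12*s^2 + 43*s - 9)
T(s) is the step-5 result (common factors already cancelled). Leading coefficient of the denominator: 24. Divide through by 24 for the monic polynomial.

Therefore the answer is s^5 + 13*s^4/12 - 3*s^3 - s^2/2 + 43*s/24 - 3/8.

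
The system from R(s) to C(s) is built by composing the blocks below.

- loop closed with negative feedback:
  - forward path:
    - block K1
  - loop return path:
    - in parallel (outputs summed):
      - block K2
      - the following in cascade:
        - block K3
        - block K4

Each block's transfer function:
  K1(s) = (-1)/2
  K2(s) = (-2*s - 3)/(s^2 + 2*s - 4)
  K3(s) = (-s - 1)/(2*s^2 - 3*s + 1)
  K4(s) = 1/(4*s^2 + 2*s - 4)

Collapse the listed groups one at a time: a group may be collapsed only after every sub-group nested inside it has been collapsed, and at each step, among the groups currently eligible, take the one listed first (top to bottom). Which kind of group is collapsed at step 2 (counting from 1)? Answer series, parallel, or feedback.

Reducing step by step:

[1] cascade K3, K4
[2] parallel reduction of K2, (K3*K4)
[3] reduce the feedback loop with forward K1 and return (K2+(K3*K4))
Step 2 collapses a parallel group.

Answer: parallel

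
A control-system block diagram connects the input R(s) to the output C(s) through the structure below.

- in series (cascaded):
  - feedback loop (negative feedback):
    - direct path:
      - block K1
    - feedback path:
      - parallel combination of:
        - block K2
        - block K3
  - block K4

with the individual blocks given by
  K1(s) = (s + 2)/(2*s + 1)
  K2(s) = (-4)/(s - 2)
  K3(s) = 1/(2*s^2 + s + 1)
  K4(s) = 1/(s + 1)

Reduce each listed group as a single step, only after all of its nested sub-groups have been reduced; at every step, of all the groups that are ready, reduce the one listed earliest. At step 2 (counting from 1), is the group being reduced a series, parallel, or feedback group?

Step 1: parallel reduction of K2, K3
Step 2: feedback reduction of K1, (K2+K3)
Step 3: reduce the series chain [K1/(1+K1*(K2+K3))], K4
So the answer for step 2 is feedback.

Therefore the answer is feedback.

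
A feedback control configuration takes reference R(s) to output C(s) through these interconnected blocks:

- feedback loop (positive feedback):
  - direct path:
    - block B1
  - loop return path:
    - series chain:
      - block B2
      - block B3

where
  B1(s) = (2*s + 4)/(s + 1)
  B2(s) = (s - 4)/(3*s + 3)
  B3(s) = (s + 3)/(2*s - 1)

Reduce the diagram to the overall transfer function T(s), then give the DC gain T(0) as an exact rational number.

Step 1. reduce the series chain B2, B3; result (s^2 - s - 12)/(6*s^2 + 3*s - 3)
Step 2. reduce the feedback loop with forward B1 and return (B2*B3); result (12*s^3 + 30*s^2 + 6*s - 12)/(4*s^3 + 7*s^2 + 28*s + 45)
The step-2 result is T(s). Setting s = 0: T(0) = -12/45 = -4/15.

Hence the answer: -4/15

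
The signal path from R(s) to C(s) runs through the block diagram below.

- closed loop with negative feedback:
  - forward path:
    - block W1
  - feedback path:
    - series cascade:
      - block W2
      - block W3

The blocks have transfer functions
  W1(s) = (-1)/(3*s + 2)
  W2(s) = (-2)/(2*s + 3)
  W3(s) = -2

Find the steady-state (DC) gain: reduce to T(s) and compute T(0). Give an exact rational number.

(1) multiply W2, W3 (series): 4/(2*s + 3)
(2) collapse the loop (W1 forward, (W2*W3) return): (-2*s - 3)/(6*s^2 + 13*s + 2)
Step 2 gives the overall T(s). Then T(0) = -3/2.

Answer: -3/2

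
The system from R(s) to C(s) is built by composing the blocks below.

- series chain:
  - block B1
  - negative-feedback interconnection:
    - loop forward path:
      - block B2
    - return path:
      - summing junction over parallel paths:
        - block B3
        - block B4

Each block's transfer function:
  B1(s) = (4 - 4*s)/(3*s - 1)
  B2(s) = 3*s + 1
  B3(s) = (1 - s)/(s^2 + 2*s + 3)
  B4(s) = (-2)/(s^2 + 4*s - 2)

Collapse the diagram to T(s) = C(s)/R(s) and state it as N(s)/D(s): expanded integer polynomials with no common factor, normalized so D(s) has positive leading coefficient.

Answer: (6*s^6 + 32*s^5 + 28*s^4 - 86*s^2 + 8*s + 12)/(3*s^5 + 14*s^4 - 20*s^3 + 26*s^2 + 14*s - 7)

Working:
Step 1 - combine B3, B4 in parallel = (-s^3 - 5*s^2 + 2*s - 8)/(s^4 + 6*s^3 + 9*s^2 + 8*s - 6)
Step 2 - reduce the feedback loop with forward B2 and return (B3+B4) = (-3*s^5 - 19*s^4 - 33*s^3 - 33*s^2 + 10*s + 6)/(2*s^4 + 10*s^3 - 10*s^2 + 14*s + 14)
Step 3 - cascade B1, [B2/(1+B2*(B3+B4))]; the result is T(s) itself (integer coefficients, no common factor, positive leading denominator coefficient)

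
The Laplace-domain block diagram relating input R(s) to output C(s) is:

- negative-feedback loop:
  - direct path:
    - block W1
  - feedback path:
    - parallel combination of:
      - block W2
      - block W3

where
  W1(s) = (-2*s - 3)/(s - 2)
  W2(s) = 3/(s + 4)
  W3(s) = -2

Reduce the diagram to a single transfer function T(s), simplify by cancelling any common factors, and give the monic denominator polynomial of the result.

(1) sum the parallel branches W2, W3; result (-2*s - 5)/(s + 4)
(2) feedback reduction of W1, (W2+W3); result (-2*s^2 - 11*s - 12)/(5*s^2 + 18*s + 7)
T(s) is the step-2 result (common factors already cancelled). Leading coefficient of the denominator: 5. Divide through by 5 for the monic polynomial.

Answer: s^2 + 18*s/5 + 7/5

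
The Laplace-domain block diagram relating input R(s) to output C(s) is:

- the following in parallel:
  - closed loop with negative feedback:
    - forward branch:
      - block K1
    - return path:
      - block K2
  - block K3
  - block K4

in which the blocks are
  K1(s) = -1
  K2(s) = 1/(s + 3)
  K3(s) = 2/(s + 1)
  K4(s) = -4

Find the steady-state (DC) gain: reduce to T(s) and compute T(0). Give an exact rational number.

Step 1: collapse the loop (K1 forward, K2 return) = (-s - 3)/(s + 2)
Step 2: add [K1/(1+K1*K2)], K3, K4 (parallel) = (-5*s^2 - 14*s - 7)/(s^2 + 3*s + 2)
DC gain: substitute s = 0 into T(s) from step 2: T(0) = -7/2.

Hence the answer: -7/2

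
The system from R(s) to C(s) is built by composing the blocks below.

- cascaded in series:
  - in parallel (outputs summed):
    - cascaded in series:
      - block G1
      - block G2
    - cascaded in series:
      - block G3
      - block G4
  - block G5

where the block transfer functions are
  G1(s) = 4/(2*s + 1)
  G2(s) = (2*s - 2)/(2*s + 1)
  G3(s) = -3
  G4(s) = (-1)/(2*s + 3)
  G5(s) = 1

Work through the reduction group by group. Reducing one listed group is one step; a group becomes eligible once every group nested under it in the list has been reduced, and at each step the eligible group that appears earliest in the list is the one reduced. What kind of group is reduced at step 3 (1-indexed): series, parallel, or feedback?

1. multiply G1, G2 (series)
2. series reduction of G3, G4
3. sum the parallel branches (G1*G2), (G3*G4)
4. multiply ((G1*G2)+(G3*G4)), G5 (series)
Step 3: parallel.

Hence the answer: parallel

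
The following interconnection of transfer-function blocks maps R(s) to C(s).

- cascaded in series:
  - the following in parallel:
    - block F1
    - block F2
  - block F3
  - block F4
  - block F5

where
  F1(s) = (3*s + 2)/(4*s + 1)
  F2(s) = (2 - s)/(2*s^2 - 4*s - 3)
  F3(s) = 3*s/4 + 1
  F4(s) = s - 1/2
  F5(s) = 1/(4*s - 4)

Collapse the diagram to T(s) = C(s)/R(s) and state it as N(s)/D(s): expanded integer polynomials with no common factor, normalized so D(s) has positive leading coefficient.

Step 1 - combine F1, F2 in parallel gives (6*s^3 - 12*s^2 - 10*s - 4)/(8*s^3 - 14*s^2 - 16*s - 3)
Step 2 - multiply (F1+F2), F3, F4, F5 (series), which is the overall transfer function T(s) = C(s)/R(s) in lowest terms

Therefore the answer is (18*s^5 - 21*s^4 - 72*s^3 - 13*s^2 + 10*s + 8)/(128*s^4 - 352*s^3 - 32*s^2 + 208*s + 48).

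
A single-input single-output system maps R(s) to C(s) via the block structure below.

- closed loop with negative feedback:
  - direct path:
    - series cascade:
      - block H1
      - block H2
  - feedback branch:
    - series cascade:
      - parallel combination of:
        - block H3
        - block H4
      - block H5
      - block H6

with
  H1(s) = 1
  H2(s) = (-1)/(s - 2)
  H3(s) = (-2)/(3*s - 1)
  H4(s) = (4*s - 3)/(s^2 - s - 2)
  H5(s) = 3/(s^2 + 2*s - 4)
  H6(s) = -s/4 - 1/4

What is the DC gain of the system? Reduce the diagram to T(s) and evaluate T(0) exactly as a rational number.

First reduce the diagram to T(s).

1. reduce the series chain H1, H2 -> (-1)/(s - 2)
2. sum the parallel branches H3, H4 -> (10*s^2 - 11*s + 7)/(3*s^3 - 4*s^2 - 5*s + 2)
3. reduce the series chain (H3+H4), H5, H6 -> (-30*s^2 + 33*s - 21)/(12*s^4 - 4*s^3 - 96*s^2 + 128*s - 32)
4. close the feedback loop around (H1*H2), ((H3+H4)*H5*H6) -> (-12*s^4 + 4*s^3 + 96*s^2 - 128*s + 32)/(12*s^5 - 28*s^4 - 88*s^3 + 350*s^2 - 321*s + 85)
Step 4 gives the overall T(s). Then T(0) = 32/85.

Answer: 32/85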